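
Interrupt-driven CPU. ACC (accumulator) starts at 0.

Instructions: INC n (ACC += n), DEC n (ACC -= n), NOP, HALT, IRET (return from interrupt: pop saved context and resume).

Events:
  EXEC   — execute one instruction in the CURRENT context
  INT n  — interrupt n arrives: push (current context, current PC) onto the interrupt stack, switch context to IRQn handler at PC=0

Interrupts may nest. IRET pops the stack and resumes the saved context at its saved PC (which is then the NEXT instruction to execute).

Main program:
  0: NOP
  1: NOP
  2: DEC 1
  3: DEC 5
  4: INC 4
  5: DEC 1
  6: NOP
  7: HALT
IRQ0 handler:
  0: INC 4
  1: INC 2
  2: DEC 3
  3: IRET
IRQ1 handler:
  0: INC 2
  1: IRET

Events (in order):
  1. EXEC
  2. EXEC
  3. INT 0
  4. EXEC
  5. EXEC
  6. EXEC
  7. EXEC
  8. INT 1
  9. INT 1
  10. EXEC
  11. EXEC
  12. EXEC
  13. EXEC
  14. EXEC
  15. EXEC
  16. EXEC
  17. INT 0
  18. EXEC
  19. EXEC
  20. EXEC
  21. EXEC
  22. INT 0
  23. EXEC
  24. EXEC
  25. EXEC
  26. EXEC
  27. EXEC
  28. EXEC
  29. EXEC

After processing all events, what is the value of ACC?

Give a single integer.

Event 1 (EXEC): [MAIN] PC=0: NOP
Event 2 (EXEC): [MAIN] PC=1: NOP
Event 3 (INT 0): INT 0 arrives: push (MAIN, PC=2), enter IRQ0 at PC=0 (depth now 1)
Event 4 (EXEC): [IRQ0] PC=0: INC 4 -> ACC=4
Event 5 (EXEC): [IRQ0] PC=1: INC 2 -> ACC=6
Event 6 (EXEC): [IRQ0] PC=2: DEC 3 -> ACC=3
Event 7 (EXEC): [IRQ0] PC=3: IRET -> resume MAIN at PC=2 (depth now 0)
Event 8 (INT 1): INT 1 arrives: push (MAIN, PC=2), enter IRQ1 at PC=0 (depth now 1)
Event 9 (INT 1): INT 1 arrives: push (IRQ1, PC=0), enter IRQ1 at PC=0 (depth now 2)
Event 10 (EXEC): [IRQ1] PC=0: INC 2 -> ACC=5
Event 11 (EXEC): [IRQ1] PC=1: IRET -> resume IRQ1 at PC=0 (depth now 1)
Event 12 (EXEC): [IRQ1] PC=0: INC 2 -> ACC=7
Event 13 (EXEC): [IRQ1] PC=1: IRET -> resume MAIN at PC=2 (depth now 0)
Event 14 (EXEC): [MAIN] PC=2: DEC 1 -> ACC=6
Event 15 (EXEC): [MAIN] PC=3: DEC 5 -> ACC=1
Event 16 (EXEC): [MAIN] PC=4: INC 4 -> ACC=5
Event 17 (INT 0): INT 0 arrives: push (MAIN, PC=5), enter IRQ0 at PC=0 (depth now 1)
Event 18 (EXEC): [IRQ0] PC=0: INC 4 -> ACC=9
Event 19 (EXEC): [IRQ0] PC=1: INC 2 -> ACC=11
Event 20 (EXEC): [IRQ0] PC=2: DEC 3 -> ACC=8
Event 21 (EXEC): [IRQ0] PC=3: IRET -> resume MAIN at PC=5 (depth now 0)
Event 22 (INT 0): INT 0 arrives: push (MAIN, PC=5), enter IRQ0 at PC=0 (depth now 1)
Event 23 (EXEC): [IRQ0] PC=0: INC 4 -> ACC=12
Event 24 (EXEC): [IRQ0] PC=1: INC 2 -> ACC=14
Event 25 (EXEC): [IRQ0] PC=2: DEC 3 -> ACC=11
Event 26 (EXEC): [IRQ0] PC=3: IRET -> resume MAIN at PC=5 (depth now 0)
Event 27 (EXEC): [MAIN] PC=5: DEC 1 -> ACC=10
Event 28 (EXEC): [MAIN] PC=6: NOP
Event 29 (EXEC): [MAIN] PC=7: HALT

Answer: 10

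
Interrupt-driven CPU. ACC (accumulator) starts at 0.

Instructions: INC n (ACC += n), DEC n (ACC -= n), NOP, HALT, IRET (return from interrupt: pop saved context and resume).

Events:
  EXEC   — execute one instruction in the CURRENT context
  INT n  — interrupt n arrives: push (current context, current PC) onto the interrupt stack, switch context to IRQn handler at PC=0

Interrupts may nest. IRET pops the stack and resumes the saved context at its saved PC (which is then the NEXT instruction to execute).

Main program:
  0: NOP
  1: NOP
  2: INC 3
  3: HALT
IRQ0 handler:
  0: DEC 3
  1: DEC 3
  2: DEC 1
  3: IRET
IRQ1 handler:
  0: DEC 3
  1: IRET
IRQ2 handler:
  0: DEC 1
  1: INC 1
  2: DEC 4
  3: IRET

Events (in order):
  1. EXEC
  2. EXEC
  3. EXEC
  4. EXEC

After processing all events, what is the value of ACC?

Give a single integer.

Event 1 (EXEC): [MAIN] PC=0: NOP
Event 2 (EXEC): [MAIN] PC=1: NOP
Event 3 (EXEC): [MAIN] PC=2: INC 3 -> ACC=3
Event 4 (EXEC): [MAIN] PC=3: HALT

Answer: 3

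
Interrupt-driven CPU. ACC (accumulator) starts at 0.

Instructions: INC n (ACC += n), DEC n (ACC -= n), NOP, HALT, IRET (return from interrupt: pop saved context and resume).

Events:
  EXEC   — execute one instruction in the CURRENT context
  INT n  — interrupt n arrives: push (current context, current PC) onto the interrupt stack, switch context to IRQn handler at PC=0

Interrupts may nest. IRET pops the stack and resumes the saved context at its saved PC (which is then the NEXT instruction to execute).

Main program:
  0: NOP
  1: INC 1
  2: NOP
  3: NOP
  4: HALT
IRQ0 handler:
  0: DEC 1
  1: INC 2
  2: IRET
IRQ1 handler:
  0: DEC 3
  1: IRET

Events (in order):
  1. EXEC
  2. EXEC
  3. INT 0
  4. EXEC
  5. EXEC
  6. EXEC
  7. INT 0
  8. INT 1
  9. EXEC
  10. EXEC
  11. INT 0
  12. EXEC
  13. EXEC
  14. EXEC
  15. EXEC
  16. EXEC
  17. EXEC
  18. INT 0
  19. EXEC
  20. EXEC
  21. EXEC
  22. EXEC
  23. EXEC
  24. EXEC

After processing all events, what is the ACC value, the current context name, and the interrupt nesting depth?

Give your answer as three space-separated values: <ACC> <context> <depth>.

Event 1 (EXEC): [MAIN] PC=0: NOP
Event 2 (EXEC): [MAIN] PC=1: INC 1 -> ACC=1
Event 3 (INT 0): INT 0 arrives: push (MAIN, PC=2), enter IRQ0 at PC=0 (depth now 1)
Event 4 (EXEC): [IRQ0] PC=0: DEC 1 -> ACC=0
Event 5 (EXEC): [IRQ0] PC=1: INC 2 -> ACC=2
Event 6 (EXEC): [IRQ0] PC=2: IRET -> resume MAIN at PC=2 (depth now 0)
Event 7 (INT 0): INT 0 arrives: push (MAIN, PC=2), enter IRQ0 at PC=0 (depth now 1)
Event 8 (INT 1): INT 1 arrives: push (IRQ0, PC=0), enter IRQ1 at PC=0 (depth now 2)
Event 9 (EXEC): [IRQ1] PC=0: DEC 3 -> ACC=-1
Event 10 (EXEC): [IRQ1] PC=1: IRET -> resume IRQ0 at PC=0 (depth now 1)
Event 11 (INT 0): INT 0 arrives: push (IRQ0, PC=0), enter IRQ0 at PC=0 (depth now 2)
Event 12 (EXEC): [IRQ0] PC=0: DEC 1 -> ACC=-2
Event 13 (EXEC): [IRQ0] PC=1: INC 2 -> ACC=0
Event 14 (EXEC): [IRQ0] PC=2: IRET -> resume IRQ0 at PC=0 (depth now 1)
Event 15 (EXEC): [IRQ0] PC=0: DEC 1 -> ACC=-1
Event 16 (EXEC): [IRQ0] PC=1: INC 2 -> ACC=1
Event 17 (EXEC): [IRQ0] PC=2: IRET -> resume MAIN at PC=2 (depth now 0)
Event 18 (INT 0): INT 0 arrives: push (MAIN, PC=2), enter IRQ0 at PC=0 (depth now 1)
Event 19 (EXEC): [IRQ0] PC=0: DEC 1 -> ACC=0
Event 20 (EXEC): [IRQ0] PC=1: INC 2 -> ACC=2
Event 21 (EXEC): [IRQ0] PC=2: IRET -> resume MAIN at PC=2 (depth now 0)
Event 22 (EXEC): [MAIN] PC=2: NOP
Event 23 (EXEC): [MAIN] PC=3: NOP
Event 24 (EXEC): [MAIN] PC=4: HALT

Answer: 2 MAIN 0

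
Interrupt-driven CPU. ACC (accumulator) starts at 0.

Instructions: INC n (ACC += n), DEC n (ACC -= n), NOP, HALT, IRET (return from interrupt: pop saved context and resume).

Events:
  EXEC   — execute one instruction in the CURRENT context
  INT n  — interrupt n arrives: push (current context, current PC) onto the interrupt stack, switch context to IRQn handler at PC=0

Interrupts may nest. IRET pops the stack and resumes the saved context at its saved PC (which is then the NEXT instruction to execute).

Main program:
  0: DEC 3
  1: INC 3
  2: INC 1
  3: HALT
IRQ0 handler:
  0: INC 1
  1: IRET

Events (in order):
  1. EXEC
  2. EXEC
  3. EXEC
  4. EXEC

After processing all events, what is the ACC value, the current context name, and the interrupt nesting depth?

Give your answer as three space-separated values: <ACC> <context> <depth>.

Event 1 (EXEC): [MAIN] PC=0: DEC 3 -> ACC=-3
Event 2 (EXEC): [MAIN] PC=1: INC 3 -> ACC=0
Event 3 (EXEC): [MAIN] PC=2: INC 1 -> ACC=1
Event 4 (EXEC): [MAIN] PC=3: HALT

Answer: 1 MAIN 0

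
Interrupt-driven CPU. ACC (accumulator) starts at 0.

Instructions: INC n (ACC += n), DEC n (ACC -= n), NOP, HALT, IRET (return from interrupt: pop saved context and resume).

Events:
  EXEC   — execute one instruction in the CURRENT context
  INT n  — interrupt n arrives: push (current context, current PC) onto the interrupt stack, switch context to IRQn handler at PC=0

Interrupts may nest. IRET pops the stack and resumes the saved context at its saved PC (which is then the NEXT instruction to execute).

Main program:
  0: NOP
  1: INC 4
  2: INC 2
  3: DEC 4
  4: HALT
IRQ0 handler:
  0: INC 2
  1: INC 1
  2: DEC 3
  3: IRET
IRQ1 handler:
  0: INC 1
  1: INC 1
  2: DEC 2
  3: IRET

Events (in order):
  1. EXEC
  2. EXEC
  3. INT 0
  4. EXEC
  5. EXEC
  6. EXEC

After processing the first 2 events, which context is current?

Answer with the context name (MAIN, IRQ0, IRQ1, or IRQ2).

Answer: MAIN

Derivation:
Event 1 (EXEC): [MAIN] PC=0: NOP
Event 2 (EXEC): [MAIN] PC=1: INC 4 -> ACC=4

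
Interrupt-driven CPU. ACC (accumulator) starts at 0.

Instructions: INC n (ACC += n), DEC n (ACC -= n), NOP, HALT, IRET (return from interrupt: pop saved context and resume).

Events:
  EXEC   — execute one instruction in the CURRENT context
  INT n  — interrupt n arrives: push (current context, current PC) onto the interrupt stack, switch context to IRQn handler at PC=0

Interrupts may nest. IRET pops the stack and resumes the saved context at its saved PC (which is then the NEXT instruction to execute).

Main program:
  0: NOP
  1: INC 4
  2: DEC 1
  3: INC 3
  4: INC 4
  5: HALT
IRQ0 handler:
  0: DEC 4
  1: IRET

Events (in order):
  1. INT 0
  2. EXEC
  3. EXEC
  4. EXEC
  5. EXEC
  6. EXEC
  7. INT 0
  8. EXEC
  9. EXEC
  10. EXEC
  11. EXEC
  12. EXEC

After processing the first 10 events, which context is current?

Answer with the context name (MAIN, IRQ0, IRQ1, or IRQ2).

Answer: MAIN

Derivation:
Event 1 (INT 0): INT 0 arrives: push (MAIN, PC=0), enter IRQ0 at PC=0 (depth now 1)
Event 2 (EXEC): [IRQ0] PC=0: DEC 4 -> ACC=-4
Event 3 (EXEC): [IRQ0] PC=1: IRET -> resume MAIN at PC=0 (depth now 0)
Event 4 (EXEC): [MAIN] PC=0: NOP
Event 5 (EXEC): [MAIN] PC=1: INC 4 -> ACC=0
Event 6 (EXEC): [MAIN] PC=2: DEC 1 -> ACC=-1
Event 7 (INT 0): INT 0 arrives: push (MAIN, PC=3), enter IRQ0 at PC=0 (depth now 1)
Event 8 (EXEC): [IRQ0] PC=0: DEC 4 -> ACC=-5
Event 9 (EXEC): [IRQ0] PC=1: IRET -> resume MAIN at PC=3 (depth now 0)
Event 10 (EXEC): [MAIN] PC=3: INC 3 -> ACC=-2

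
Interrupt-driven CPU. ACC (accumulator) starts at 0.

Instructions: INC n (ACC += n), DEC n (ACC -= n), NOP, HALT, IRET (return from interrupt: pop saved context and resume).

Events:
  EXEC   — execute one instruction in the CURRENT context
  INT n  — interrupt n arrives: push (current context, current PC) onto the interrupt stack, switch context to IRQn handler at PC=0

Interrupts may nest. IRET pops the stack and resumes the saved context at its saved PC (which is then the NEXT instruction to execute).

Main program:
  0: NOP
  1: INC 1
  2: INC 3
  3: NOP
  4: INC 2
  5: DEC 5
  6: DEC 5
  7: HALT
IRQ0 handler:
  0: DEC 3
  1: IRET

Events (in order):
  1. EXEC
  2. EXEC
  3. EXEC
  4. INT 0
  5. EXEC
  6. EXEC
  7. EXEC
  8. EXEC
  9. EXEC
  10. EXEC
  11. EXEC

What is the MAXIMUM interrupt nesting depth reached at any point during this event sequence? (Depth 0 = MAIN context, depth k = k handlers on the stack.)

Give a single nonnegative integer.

Answer: 1

Derivation:
Event 1 (EXEC): [MAIN] PC=0: NOP [depth=0]
Event 2 (EXEC): [MAIN] PC=1: INC 1 -> ACC=1 [depth=0]
Event 3 (EXEC): [MAIN] PC=2: INC 3 -> ACC=4 [depth=0]
Event 4 (INT 0): INT 0 arrives: push (MAIN, PC=3), enter IRQ0 at PC=0 (depth now 1) [depth=1]
Event 5 (EXEC): [IRQ0] PC=0: DEC 3 -> ACC=1 [depth=1]
Event 6 (EXEC): [IRQ0] PC=1: IRET -> resume MAIN at PC=3 (depth now 0) [depth=0]
Event 7 (EXEC): [MAIN] PC=3: NOP [depth=0]
Event 8 (EXEC): [MAIN] PC=4: INC 2 -> ACC=3 [depth=0]
Event 9 (EXEC): [MAIN] PC=5: DEC 5 -> ACC=-2 [depth=0]
Event 10 (EXEC): [MAIN] PC=6: DEC 5 -> ACC=-7 [depth=0]
Event 11 (EXEC): [MAIN] PC=7: HALT [depth=0]
Max depth observed: 1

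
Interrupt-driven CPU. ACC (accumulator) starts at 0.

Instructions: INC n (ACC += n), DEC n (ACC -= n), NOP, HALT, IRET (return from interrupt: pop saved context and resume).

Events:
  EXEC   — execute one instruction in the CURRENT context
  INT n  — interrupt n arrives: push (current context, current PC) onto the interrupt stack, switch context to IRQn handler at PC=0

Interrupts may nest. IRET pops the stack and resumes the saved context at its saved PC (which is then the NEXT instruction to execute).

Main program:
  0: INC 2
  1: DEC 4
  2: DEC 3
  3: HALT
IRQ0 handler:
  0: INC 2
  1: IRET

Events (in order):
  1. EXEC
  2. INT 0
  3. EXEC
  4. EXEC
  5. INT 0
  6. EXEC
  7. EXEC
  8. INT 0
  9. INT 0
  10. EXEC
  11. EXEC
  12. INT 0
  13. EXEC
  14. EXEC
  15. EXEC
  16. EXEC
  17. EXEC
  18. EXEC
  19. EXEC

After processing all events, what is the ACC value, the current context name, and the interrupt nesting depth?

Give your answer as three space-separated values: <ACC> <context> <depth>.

Event 1 (EXEC): [MAIN] PC=0: INC 2 -> ACC=2
Event 2 (INT 0): INT 0 arrives: push (MAIN, PC=1), enter IRQ0 at PC=0 (depth now 1)
Event 3 (EXEC): [IRQ0] PC=0: INC 2 -> ACC=4
Event 4 (EXEC): [IRQ0] PC=1: IRET -> resume MAIN at PC=1 (depth now 0)
Event 5 (INT 0): INT 0 arrives: push (MAIN, PC=1), enter IRQ0 at PC=0 (depth now 1)
Event 6 (EXEC): [IRQ0] PC=0: INC 2 -> ACC=6
Event 7 (EXEC): [IRQ0] PC=1: IRET -> resume MAIN at PC=1 (depth now 0)
Event 8 (INT 0): INT 0 arrives: push (MAIN, PC=1), enter IRQ0 at PC=0 (depth now 1)
Event 9 (INT 0): INT 0 arrives: push (IRQ0, PC=0), enter IRQ0 at PC=0 (depth now 2)
Event 10 (EXEC): [IRQ0] PC=0: INC 2 -> ACC=8
Event 11 (EXEC): [IRQ0] PC=1: IRET -> resume IRQ0 at PC=0 (depth now 1)
Event 12 (INT 0): INT 0 arrives: push (IRQ0, PC=0), enter IRQ0 at PC=0 (depth now 2)
Event 13 (EXEC): [IRQ0] PC=0: INC 2 -> ACC=10
Event 14 (EXEC): [IRQ0] PC=1: IRET -> resume IRQ0 at PC=0 (depth now 1)
Event 15 (EXEC): [IRQ0] PC=0: INC 2 -> ACC=12
Event 16 (EXEC): [IRQ0] PC=1: IRET -> resume MAIN at PC=1 (depth now 0)
Event 17 (EXEC): [MAIN] PC=1: DEC 4 -> ACC=8
Event 18 (EXEC): [MAIN] PC=2: DEC 3 -> ACC=5
Event 19 (EXEC): [MAIN] PC=3: HALT

Answer: 5 MAIN 0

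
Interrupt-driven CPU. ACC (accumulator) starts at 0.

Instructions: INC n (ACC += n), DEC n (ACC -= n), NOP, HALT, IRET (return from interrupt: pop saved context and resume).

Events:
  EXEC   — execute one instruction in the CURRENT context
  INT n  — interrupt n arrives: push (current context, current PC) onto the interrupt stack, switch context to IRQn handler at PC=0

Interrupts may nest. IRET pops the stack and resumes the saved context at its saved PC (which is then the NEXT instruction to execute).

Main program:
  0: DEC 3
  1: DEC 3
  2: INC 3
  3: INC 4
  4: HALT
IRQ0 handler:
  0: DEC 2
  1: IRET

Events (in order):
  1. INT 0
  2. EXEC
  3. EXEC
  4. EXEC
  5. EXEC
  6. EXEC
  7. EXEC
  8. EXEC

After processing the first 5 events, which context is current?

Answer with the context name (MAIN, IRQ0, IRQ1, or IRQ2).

Event 1 (INT 0): INT 0 arrives: push (MAIN, PC=0), enter IRQ0 at PC=0 (depth now 1)
Event 2 (EXEC): [IRQ0] PC=0: DEC 2 -> ACC=-2
Event 3 (EXEC): [IRQ0] PC=1: IRET -> resume MAIN at PC=0 (depth now 0)
Event 4 (EXEC): [MAIN] PC=0: DEC 3 -> ACC=-5
Event 5 (EXEC): [MAIN] PC=1: DEC 3 -> ACC=-8

Answer: MAIN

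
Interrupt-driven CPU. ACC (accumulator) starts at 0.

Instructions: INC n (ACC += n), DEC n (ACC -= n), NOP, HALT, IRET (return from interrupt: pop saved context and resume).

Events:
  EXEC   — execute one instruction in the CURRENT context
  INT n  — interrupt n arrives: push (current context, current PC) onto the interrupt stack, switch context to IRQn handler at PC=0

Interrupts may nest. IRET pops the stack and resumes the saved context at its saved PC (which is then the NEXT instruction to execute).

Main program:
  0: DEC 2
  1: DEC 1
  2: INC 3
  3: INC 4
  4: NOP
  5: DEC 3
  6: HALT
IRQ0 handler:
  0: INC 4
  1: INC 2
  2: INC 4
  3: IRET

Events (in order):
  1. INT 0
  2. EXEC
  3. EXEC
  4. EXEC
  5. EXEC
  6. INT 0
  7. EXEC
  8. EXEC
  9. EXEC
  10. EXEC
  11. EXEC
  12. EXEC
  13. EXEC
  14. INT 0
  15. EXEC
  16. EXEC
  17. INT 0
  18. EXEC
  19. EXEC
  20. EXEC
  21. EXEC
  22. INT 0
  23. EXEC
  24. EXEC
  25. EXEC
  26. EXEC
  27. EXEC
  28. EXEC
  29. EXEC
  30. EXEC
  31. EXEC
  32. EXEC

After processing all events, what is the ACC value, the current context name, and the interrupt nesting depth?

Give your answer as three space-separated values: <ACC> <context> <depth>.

Event 1 (INT 0): INT 0 arrives: push (MAIN, PC=0), enter IRQ0 at PC=0 (depth now 1)
Event 2 (EXEC): [IRQ0] PC=0: INC 4 -> ACC=4
Event 3 (EXEC): [IRQ0] PC=1: INC 2 -> ACC=6
Event 4 (EXEC): [IRQ0] PC=2: INC 4 -> ACC=10
Event 5 (EXEC): [IRQ0] PC=3: IRET -> resume MAIN at PC=0 (depth now 0)
Event 6 (INT 0): INT 0 arrives: push (MAIN, PC=0), enter IRQ0 at PC=0 (depth now 1)
Event 7 (EXEC): [IRQ0] PC=0: INC 4 -> ACC=14
Event 8 (EXEC): [IRQ0] PC=1: INC 2 -> ACC=16
Event 9 (EXEC): [IRQ0] PC=2: INC 4 -> ACC=20
Event 10 (EXEC): [IRQ0] PC=3: IRET -> resume MAIN at PC=0 (depth now 0)
Event 11 (EXEC): [MAIN] PC=0: DEC 2 -> ACC=18
Event 12 (EXEC): [MAIN] PC=1: DEC 1 -> ACC=17
Event 13 (EXEC): [MAIN] PC=2: INC 3 -> ACC=20
Event 14 (INT 0): INT 0 arrives: push (MAIN, PC=3), enter IRQ0 at PC=0 (depth now 1)
Event 15 (EXEC): [IRQ0] PC=0: INC 4 -> ACC=24
Event 16 (EXEC): [IRQ0] PC=1: INC 2 -> ACC=26
Event 17 (INT 0): INT 0 arrives: push (IRQ0, PC=2), enter IRQ0 at PC=0 (depth now 2)
Event 18 (EXEC): [IRQ0] PC=0: INC 4 -> ACC=30
Event 19 (EXEC): [IRQ0] PC=1: INC 2 -> ACC=32
Event 20 (EXEC): [IRQ0] PC=2: INC 4 -> ACC=36
Event 21 (EXEC): [IRQ0] PC=3: IRET -> resume IRQ0 at PC=2 (depth now 1)
Event 22 (INT 0): INT 0 arrives: push (IRQ0, PC=2), enter IRQ0 at PC=0 (depth now 2)
Event 23 (EXEC): [IRQ0] PC=0: INC 4 -> ACC=40
Event 24 (EXEC): [IRQ0] PC=1: INC 2 -> ACC=42
Event 25 (EXEC): [IRQ0] PC=2: INC 4 -> ACC=46
Event 26 (EXEC): [IRQ0] PC=3: IRET -> resume IRQ0 at PC=2 (depth now 1)
Event 27 (EXEC): [IRQ0] PC=2: INC 4 -> ACC=50
Event 28 (EXEC): [IRQ0] PC=3: IRET -> resume MAIN at PC=3 (depth now 0)
Event 29 (EXEC): [MAIN] PC=3: INC 4 -> ACC=54
Event 30 (EXEC): [MAIN] PC=4: NOP
Event 31 (EXEC): [MAIN] PC=5: DEC 3 -> ACC=51
Event 32 (EXEC): [MAIN] PC=6: HALT

Answer: 51 MAIN 0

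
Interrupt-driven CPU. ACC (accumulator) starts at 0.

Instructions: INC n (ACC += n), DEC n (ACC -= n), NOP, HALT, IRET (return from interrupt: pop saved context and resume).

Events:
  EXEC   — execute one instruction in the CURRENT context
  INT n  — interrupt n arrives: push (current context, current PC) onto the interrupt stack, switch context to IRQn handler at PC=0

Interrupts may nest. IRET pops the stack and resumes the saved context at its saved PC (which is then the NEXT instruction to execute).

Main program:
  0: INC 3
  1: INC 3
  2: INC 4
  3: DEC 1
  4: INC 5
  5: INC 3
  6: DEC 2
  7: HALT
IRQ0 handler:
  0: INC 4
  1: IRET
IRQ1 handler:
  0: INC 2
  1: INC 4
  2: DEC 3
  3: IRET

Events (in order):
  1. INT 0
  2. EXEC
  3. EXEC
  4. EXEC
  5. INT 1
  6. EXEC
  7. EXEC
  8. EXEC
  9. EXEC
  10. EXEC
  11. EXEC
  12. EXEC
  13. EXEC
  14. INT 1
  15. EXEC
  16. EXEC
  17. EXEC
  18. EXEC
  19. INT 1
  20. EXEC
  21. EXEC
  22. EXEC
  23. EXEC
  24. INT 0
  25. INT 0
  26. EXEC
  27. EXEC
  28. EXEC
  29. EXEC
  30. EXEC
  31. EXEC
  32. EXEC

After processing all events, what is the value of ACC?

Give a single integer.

Answer: 36

Derivation:
Event 1 (INT 0): INT 0 arrives: push (MAIN, PC=0), enter IRQ0 at PC=0 (depth now 1)
Event 2 (EXEC): [IRQ0] PC=0: INC 4 -> ACC=4
Event 3 (EXEC): [IRQ0] PC=1: IRET -> resume MAIN at PC=0 (depth now 0)
Event 4 (EXEC): [MAIN] PC=0: INC 3 -> ACC=7
Event 5 (INT 1): INT 1 arrives: push (MAIN, PC=1), enter IRQ1 at PC=0 (depth now 1)
Event 6 (EXEC): [IRQ1] PC=0: INC 2 -> ACC=9
Event 7 (EXEC): [IRQ1] PC=1: INC 4 -> ACC=13
Event 8 (EXEC): [IRQ1] PC=2: DEC 3 -> ACC=10
Event 9 (EXEC): [IRQ1] PC=3: IRET -> resume MAIN at PC=1 (depth now 0)
Event 10 (EXEC): [MAIN] PC=1: INC 3 -> ACC=13
Event 11 (EXEC): [MAIN] PC=2: INC 4 -> ACC=17
Event 12 (EXEC): [MAIN] PC=3: DEC 1 -> ACC=16
Event 13 (EXEC): [MAIN] PC=4: INC 5 -> ACC=21
Event 14 (INT 1): INT 1 arrives: push (MAIN, PC=5), enter IRQ1 at PC=0 (depth now 1)
Event 15 (EXEC): [IRQ1] PC=0: INC 2 -> ACC=23
Event 16 (EXEC): [IRQ1] PC=1: INC 4 -> ACC=27
Event 17 (EXEC): [IRQ1] PC=2: DEC 3 -> ACC=24
Event 18 (EXEC): [IRQ1] PC=3: IRET -> resume MAIN at PC=5 (depth now 0)
Event 19 (INT 1): INT 1 arrives: push (MAIN, PC=5), enter IRQ1 at PC=0 (depth now 1)
Event 20 (EXEC): [IRQ1] PC=0: INC 2 -> ACC=26
Event 21 (EXEC): [IRQ1] PC=1: INC 4 -> ACC=30
Event 22 (EXEC): [IRQ1] PC=2: DEC 3 -> ACC=27
Event 23 (EXEC): [IRQ1] PC=3: IRET -> resume MAIN at PC=5 (depth now 0)
Event 24 (INT 0): INT 0 arrives: push (MAIN, PC=5), enter IRQ0 at PC=0 (depth now 1)
Event 25 (INT 0): INT 0 arrives: push (IRQ0, PC=0), enter IRQ0 at PC=0 (depth now 2)
Event 26 (EXEC): [IRQ0] PC=0: INC 4 -> ACC=31
Event 27 (EXEC): [IRQ0] PC=1: IRET -> resume IRQ0 at PC=0 (depth now 1)
Event 28 (EXEC): [IRQ0] PC=0: INC 4 -> ACC=35
Event 29 (EXEC): [IRQ0] PC=1: IRET -> resume MAIN at PC=5 (depth now 0)
Event 30 (EXEC): [MAIN] PC=5: INC 3 -> ACC=38
Event 31 (EXEC): [MAIN] PC=6: DEC 2 -> ACC=36
Event 32 (EXEC): [MAIN] PC=7: HALT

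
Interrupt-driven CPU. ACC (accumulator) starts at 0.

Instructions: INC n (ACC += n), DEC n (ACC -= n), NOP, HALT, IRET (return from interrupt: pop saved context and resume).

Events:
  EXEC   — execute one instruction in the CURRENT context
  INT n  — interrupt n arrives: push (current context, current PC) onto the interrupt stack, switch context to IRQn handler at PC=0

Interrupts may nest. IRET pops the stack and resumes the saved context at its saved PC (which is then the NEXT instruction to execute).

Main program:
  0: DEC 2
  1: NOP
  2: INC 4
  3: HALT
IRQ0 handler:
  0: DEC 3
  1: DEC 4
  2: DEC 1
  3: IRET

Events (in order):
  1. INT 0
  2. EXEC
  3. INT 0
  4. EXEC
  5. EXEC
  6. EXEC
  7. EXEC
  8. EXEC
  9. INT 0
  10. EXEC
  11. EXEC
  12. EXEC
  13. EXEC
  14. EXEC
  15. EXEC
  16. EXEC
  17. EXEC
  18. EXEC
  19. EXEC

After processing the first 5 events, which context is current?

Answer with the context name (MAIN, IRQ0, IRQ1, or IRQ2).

Answer: IRQ0

Derivation:
Event 1 (INT 0): INT 0 arrives: push (MAIN, PC=0), enter IRQ0 at PC=0 (depth now 1)
Event 2 (EXEC): [IRQ0] PC=0: DEC 3 -> ACC=-3
Event 3 (INT 0): INT 0 arrives: push (IRQ0, PC=1), enter IRQ0 at PC=0 (depth now 2)
Event 4 (EXEC): [IRQ0] PC=0: DEC 3 -> ACC=-6
Event 5 (EXEC): [IRQ0] PC=1: DEC 4 -> ACC=-10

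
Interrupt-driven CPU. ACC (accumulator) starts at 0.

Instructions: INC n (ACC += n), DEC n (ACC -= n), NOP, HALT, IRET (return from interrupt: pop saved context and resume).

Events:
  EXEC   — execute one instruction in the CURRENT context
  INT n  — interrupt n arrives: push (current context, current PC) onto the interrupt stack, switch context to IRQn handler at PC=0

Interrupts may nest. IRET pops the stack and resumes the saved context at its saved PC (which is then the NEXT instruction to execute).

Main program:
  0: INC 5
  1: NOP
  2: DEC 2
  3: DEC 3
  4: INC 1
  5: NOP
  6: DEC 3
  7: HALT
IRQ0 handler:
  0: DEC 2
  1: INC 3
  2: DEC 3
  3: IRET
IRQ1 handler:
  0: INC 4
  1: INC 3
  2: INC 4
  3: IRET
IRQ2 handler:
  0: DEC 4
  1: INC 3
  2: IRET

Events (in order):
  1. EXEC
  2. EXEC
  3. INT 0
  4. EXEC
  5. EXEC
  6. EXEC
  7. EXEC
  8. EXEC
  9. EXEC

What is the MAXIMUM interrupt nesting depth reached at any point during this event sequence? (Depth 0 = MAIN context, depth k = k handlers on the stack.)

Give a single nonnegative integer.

Event 1 (EXEC): [MAIN] PC=0: INC 5 -> ACC=5 [depth=0]
Event 2 (EXEC): [MAIN] PC=1: NOP [depth=0]
Event 3 (INT 0): INT 0 arrives: push (MAIN, PC=2), enter IRQ0 at PC=0 (depth now 1) [depth=1]
Event 4 (EXEC): [IRQ0] PC=0: DEC 2 -> ACC=3 [depth=1]
Event 5 (EXEC): [IRQ0] PC=1: INC 3 -> ACC=6 [depth=1]
Event 6 (EXEC): [IRQ0] PC=2: DEC 3 -> ACC=3 [depth=1]
Event 7 (EXEC): [IRQ0] PC=3: IRET -> resume MAIN at PC=2 (depth now 0) [depth=0]
Event 8 (EXEC): [MAIN] PC=2: DEC 2 -> ACC=1 [depth=0]
Event 9 (EXEC): [MAIN] PC=3: DEC 3 -> ACC=-2 [depth=0]
Max depth observed: 1

Answer: 1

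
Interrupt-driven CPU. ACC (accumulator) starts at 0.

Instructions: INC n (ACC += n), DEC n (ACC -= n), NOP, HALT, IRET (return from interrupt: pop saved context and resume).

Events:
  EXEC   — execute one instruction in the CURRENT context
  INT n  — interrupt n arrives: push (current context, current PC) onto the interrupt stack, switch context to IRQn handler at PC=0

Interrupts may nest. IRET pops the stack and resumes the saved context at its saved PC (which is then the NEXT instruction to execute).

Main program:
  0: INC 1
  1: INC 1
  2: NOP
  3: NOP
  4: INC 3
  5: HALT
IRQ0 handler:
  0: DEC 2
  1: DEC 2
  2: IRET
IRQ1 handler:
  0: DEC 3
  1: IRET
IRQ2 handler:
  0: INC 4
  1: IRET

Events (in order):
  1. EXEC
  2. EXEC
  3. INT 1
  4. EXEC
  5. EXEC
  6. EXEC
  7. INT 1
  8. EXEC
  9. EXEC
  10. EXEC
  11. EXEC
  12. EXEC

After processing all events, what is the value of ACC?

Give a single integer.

Event 1 (EXEC): [MAIN] PC=0: INC 1 -> ACC=1
Event 2 (EXEC): [MAIN] PC=1: INC 1 -> ACC=2
Event 3 (INT 1): INT 1 arrives: push (MAIN, PC=2), enter IRQ1 at PC=0 (depth now 1)
Event 4 (EXEC): [IRQ1] PC=0: DEC 3 -> ACC=-1
Event 5 (EXEC): [IRQ1] PC=1: IRET -> resume MAIN at PC=2 (depth now 0)
Event 6 (EXEC): [MAIN] PC=2: NOP
Event 7 (INT 1): INT 1 arrives: push (MAIN, PC=3), enter IRQ1 at PC=0 (depth now 1)
Event 8 (EXEC): [IRQ1] PC=0: DEC 3 -> ACC=-4
Event 9 (EXEC): [IRQ1] PC=1: IRET -> resume MAIN at PC=3 (depth now 0)
Event 10 (EXEC): [MAIN] PC=3: NOP
Event 11 (EXEC): [MAIN] PC=4: INC 3 -> ACC=-1
Event 12 (EXEC): [MAIN] PC=5: HALT

Answer: -1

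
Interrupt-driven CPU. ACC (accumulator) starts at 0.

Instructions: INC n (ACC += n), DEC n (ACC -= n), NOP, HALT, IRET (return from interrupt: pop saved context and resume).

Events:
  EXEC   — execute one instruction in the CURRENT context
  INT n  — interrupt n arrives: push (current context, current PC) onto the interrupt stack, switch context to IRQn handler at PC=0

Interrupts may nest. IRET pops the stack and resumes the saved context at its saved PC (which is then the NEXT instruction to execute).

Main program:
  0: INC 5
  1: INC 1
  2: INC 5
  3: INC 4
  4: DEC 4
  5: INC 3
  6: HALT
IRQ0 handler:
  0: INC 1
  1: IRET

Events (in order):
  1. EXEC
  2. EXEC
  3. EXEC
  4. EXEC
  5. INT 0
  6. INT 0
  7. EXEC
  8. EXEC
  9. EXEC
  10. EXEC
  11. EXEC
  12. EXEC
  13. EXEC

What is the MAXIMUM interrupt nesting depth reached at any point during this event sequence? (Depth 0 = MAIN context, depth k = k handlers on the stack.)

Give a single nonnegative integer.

Event 1 (EXEC): [MAIN] PC=0: INC 5 -> ACC=5 [depth=0]
Event 2 (EXEC): [MAIN] PC=1: INC 1 -> ACC=6 [depth=0]
Event 3 (EXEC): [MAIN] PC=2: INC 5 -> ACC=11 [depth=0]
Event 4 (EXEC): [MAIN] PC=3: INC 4 -> ACC=15 [depth=0]
Event 5 (INT 0): INT 0 arrives: push (MAIN, PC=4), enter IRQ0 at PC=0 (depth now 1) [depth=1]
Event 6 (INT 0): INT 0 arrives: push (IRQ0, PC=0), enter IRQ0 at PC=0 (depth now 2) [depth=2]
Event 7 (EXEC): [IRQ0] PC=0: INC 1 -> ACC=16 [depth=2]
Event 8 (EXEC): [IRQ0] PC=1: IRET -> resume IRQ0 at PC=0 (depth now 1) [depth=1]
Event 9 (EXEC): [IRQ0] PC=0: INC 1 -> ACC=17 [depth=1]
Event 10 (EXEC): [IRQ0] PC=1: IRET -> resume MAIN at PC=4 (depth now 0) [depth=0]
Event 11 (EXEC): [MAIN] PC=4: DEC 4 -> ACC=13 [depth=0]
Event 12 (EXEC): [MAIN] PC=5: INC 3 -> ACC=16 [depth=0]
Event 13 (EXEC): [MAIN] PC=6: HALT [depth=0]
Max depth observed: 2

Answer: 2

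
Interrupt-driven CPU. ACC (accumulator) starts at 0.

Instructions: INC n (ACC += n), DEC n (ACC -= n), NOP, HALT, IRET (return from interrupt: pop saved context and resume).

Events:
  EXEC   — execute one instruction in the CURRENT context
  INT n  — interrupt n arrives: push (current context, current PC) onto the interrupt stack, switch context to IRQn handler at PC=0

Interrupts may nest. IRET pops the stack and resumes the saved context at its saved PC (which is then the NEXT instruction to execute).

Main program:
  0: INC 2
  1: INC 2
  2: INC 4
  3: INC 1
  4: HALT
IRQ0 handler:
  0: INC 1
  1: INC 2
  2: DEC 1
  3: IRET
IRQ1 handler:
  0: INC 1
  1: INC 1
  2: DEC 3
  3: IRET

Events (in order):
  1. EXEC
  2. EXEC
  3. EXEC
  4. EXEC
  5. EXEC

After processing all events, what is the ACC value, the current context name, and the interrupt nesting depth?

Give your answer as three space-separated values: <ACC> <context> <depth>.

Answer: 9 MAIN 0

Derivation:
Event 1 (EXEC): [MAIN] PC=0: INC 2 -> ACC=2
Event 2 (EXEC): [MAIN] PC=1: INC 2 -> ACC=4
Event 3 (EXEC): [MAIN] PC=2: INC 4 -> ACC=8
Event 4 (EXEC): [MAIN] PC=3: INC 1 -> ACC=9
Event 5 (EXEC): [MAIN] PC=4: HALT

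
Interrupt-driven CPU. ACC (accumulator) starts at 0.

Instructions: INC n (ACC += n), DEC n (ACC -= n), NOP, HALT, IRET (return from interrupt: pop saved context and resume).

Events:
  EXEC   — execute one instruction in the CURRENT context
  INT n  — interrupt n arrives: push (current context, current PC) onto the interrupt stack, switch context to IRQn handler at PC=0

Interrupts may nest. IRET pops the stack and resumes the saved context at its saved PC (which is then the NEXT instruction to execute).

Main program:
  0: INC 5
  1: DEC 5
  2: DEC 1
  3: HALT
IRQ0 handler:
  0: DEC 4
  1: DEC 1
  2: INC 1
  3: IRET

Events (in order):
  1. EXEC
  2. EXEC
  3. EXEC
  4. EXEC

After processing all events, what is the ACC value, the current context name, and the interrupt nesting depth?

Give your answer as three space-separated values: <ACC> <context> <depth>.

Event 1 (EXEC): [MAIN] PC=0: INC 5 -> ACC=5
Event 2 (EXEC): [MAIN] PC=1: DEC 5 -> ACC=0
Event 3 (EXEC): [MAIN] PC=2: DEC 1 -> ACC=-1
Event 4 (EXEC): [MAIN] PC=3: HALT

Answer: -1 MAIN 0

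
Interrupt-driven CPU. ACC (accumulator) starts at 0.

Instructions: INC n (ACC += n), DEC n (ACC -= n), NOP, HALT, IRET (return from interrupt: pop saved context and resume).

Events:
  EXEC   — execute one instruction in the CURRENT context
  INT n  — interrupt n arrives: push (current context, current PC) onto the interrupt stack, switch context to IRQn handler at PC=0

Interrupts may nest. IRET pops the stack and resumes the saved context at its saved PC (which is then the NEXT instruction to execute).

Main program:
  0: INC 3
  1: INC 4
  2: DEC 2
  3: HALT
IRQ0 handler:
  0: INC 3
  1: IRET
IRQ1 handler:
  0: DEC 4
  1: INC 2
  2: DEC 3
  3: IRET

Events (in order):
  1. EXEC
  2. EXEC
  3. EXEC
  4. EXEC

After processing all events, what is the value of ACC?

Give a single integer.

Event 1 (EXEC): [MAIN] PC=0: INC 3 -> ACC=3
Event 2 (EXEC): [MAIN] PC=1: INC 4 -> ACC=7
Event 3 (EXEC): [MAIN] PC=2: DEC 2 -> ACC=5
Event 4 (EXEC): [MAIN] PC=3: HALT

Answer: 5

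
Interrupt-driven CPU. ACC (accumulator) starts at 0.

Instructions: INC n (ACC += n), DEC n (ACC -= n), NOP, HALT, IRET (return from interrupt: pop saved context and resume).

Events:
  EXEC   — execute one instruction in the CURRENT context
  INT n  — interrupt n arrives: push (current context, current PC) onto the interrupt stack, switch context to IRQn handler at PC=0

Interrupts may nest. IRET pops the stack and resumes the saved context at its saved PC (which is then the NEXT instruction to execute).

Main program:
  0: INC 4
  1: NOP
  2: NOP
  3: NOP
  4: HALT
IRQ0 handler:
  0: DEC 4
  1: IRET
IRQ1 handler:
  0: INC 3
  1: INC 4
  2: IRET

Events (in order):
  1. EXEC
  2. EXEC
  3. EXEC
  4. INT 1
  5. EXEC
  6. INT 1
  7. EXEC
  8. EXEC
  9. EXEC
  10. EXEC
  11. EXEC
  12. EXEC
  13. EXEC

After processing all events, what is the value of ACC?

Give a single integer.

Event 1 (EXEC): [MAIN] PC=0: INC 4 -> ACC=4
Event 2 (EXEC): [MAIN] PC=1: NOP
Event 3 (EXEC): [MAIN] PC=2: NOP
Event 4 (INT 1): INT 1 arrives: push (MAIN, PC=3), enter IRQ1 at PC=0 (depth now 1)
Event 5 (EXEC): [IRQ1] PC=0: INC 3 -> ACC=7
Event 6 (INT 1): INT 1 arrives: push (IRQ1, PC=1), enter IRQ1 at PC=0 (depth now 2)
Event 7 (EXEC): [IRQ1] PC=0: INC 3 -> ACC=10
Event 8 (EXEC): [IRQ1] PC=1: INC 4 -> ACC=14
Event 9 (EXEC): [IRQ1] PC=2: IRET -> resume IRQ1 at PC=1 (depth now 1)
Event 10 (EXEC): [IRQ1] PC=1: INC 4 -> ACC=18
Event 11 (EXEC): [IRQ1] PC=2: IRET -> resume MAIN at PC=3 (depth now 0)
Event 12 (EXEC): [MAIN] PC=3: NOP
Event 13 (EXEC): [MAIN] PC=4: HALT

Answer: 18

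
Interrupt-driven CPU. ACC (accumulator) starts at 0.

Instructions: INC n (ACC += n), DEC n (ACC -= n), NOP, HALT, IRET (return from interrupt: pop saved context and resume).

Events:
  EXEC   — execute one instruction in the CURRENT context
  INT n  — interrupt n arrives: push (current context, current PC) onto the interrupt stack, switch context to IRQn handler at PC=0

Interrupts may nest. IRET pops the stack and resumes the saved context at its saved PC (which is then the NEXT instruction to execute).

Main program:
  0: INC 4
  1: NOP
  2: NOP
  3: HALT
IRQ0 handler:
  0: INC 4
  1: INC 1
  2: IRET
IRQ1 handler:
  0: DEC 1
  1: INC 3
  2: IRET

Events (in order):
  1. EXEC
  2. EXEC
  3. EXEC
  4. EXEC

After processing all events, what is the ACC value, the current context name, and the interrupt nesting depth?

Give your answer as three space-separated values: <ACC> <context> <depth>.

Event 1 (EXEC): [MAIN] PC=0: INC 4 -> ACC=4
Event 2 (EXEC): [MAIN] PC=1: NOP
Event 3 (EXEC): [MAIN] PC=2: NOP
Event 4 (EXEC): [MAIN] PC=3: HALT

Answer: 4 MAIN 0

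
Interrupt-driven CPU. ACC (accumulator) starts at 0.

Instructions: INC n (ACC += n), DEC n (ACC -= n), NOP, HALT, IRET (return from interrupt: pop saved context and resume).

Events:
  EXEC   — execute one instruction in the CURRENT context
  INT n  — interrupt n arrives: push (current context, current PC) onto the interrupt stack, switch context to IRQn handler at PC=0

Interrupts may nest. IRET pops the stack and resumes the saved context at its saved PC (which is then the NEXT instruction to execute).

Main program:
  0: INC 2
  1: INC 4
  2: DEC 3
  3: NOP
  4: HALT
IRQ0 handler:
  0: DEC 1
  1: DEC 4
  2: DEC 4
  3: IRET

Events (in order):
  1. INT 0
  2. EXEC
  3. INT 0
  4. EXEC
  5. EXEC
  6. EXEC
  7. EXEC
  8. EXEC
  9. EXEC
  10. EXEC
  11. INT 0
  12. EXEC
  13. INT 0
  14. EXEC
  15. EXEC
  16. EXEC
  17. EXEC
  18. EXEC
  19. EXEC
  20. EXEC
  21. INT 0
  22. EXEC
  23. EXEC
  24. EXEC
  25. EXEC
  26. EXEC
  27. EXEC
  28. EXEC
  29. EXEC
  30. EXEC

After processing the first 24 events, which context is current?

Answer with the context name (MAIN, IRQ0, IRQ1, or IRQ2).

Answer: IRQ0

Derivation:
Event 1 (INT 0): INT 0 arrives: push (MAIN, PC=0), enter IRQ0 at PC=0 (depth now 1)
Event 2 (EXEC): [IRQ0] PC=0: DEC 1 -> ACC=-1
Event 3 (INT 0): INT 0 arrives: push (IRQ0, PC=1), enter IRQ0 at PC=0 (depth now 2)
Event 4 (EXEC): [IRQ0] PC=0: DEC 1 -> ACC=-2
Event 5 (EXEC): [IRQ0] PC=1: DEC 4 -> ACC=-6
Event 6 (EXEC): [IRQ0] PC=2: DEC 4 -> ACC=-10
Event 7 (EXEC): [IRQ0] PC=3: IRET -> resume IRQ0 at PC=1 (depth now 1)
Event 8 (EXEC): [IRQ0] PC=1: DEC 4 -> ACC=-14
Event 9 (EXEC): [IRQ0] PC=2: DEC 4 -> ACC=-18
Event 10 (EXEC): [IRQ0] PC=3: IRET -> resume MAIN at PC=0 (depth now 0)
Event 11 (INT 0): INT 0 arrives: push (MAIN, PC=0), enter IRQ0 at PC=0 (depth now 1)
Event 12 (EXEC): [IRQ0] PC=0: DEC 1 -> ACC=-19
Event 13 (INT 0): INT 0 arrives: push (IRQ0, PC=1), enter IRQ0 at PC=0 (depth now 2)
Event 14 (EXEC): [IRQ0] PC=0: DEC 1 -> ACC=-20
Event 15 (EXEC): [IRQ0] PC=1: DEC 4 -> ACC=-24
Event 16 (EXEC): [IRQ0] PC=2: DEC 4 -> ACC=-28
Event 17 (EXEC): [IRQ0] PC=3: IRET -> resume IRQ0 at PC=1 (depth now 1)
Event 18 (EXEC): [IRQ0] PC=1: DEC 4 -> ACC=-32
Event 19 (EXEC): [IRQ0] PC=2: DEC 4 -> ACC=-36
Event 20 (EXEC): [IRQ0] PC=3: IRET -> resume MAIN at PC=0 (depth now 0)
Event 21 (INT 0): INT 0 arrives: push (MAIN, PC=0), enter IRQ0 at PC=0 (depth now 1)
Event 22 (EXEC): [IRQ0] PC=0: DEC 1 -> ACC=-37
Event 23 (EXEC): [IRQ0] PC=1: DEC 4 -> ACC=-41
Event 24 (EXEC): [IRQ0] PC=2: DEC 4 -> ACC=-45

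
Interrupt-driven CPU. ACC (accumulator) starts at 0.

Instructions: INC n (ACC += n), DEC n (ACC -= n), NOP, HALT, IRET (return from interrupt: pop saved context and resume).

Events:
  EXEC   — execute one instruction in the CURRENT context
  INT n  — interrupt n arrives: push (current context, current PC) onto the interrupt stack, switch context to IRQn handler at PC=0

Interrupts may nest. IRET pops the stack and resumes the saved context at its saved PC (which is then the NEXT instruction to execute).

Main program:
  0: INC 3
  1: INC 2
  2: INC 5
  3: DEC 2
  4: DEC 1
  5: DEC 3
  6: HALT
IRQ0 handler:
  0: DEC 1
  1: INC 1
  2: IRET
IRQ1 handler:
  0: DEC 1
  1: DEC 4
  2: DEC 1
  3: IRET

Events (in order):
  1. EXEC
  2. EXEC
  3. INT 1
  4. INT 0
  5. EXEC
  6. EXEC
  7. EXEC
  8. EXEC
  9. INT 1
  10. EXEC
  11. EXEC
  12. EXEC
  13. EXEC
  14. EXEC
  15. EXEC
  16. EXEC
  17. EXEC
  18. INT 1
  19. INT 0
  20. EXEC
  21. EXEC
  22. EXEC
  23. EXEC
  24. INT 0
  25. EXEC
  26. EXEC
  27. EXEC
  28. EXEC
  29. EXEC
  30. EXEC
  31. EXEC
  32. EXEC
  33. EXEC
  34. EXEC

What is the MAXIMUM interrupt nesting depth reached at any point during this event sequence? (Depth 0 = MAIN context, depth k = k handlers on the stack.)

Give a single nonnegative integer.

Answer: 2

Derivation:
Event 1 (EXEC): [MAIN] PC=0: INC 3 -> ACC=3 [depth=0]
Event 2 (EXEC): [MAIN] PC=1: INC 2 -> ACC=5 [depth=0]
Event 3 (INT 1): INT 1 arrives: push (MAIN, PC=2), enter IRQ1 at PC=0 (depth now 1) [depth=1]
Event 4 (INT 0): INT 0 arrives: push (IRQ1, PC=0), enter IRQ0 at PC=0 (depth now 2) [depth=2]
Event 5 (EXEC): [IRQ0] PC=0: DEC 1 -> ACC=4 [depth=2]
Event 6 (EXEC): [IRQ0] PC=1: INC 1 -> ACC=5 [depth=2]
Event 7 (EXEC): [IRQ0] PC=2: IRET -> resume IRQ1 at PC=0 (depth now 1) [depth=1]
Event 8 (EXEC): [IRQ1] PC=0: DEC 1 -> ACC=4 [depth=1]
Event 9 (INT 1): INT 1 arrives: push (IRQ1, PC=1), enter IRQ1 at PC=0 (depth now 2) [depth=2]
Event 10 (EXEC): [IRQ1] PC=0: DEC 1 -> ACC=3 [depth=2]
Event 11 (EXEC): [IRQ1] PC=1: DEC 4 -> ACC=-1 [depth=2]
Event 12 (EXEC): [IRQ1] PC=2: DEC 1 -> ACC=-2 [depth=2]
Event 13 (EXEC): [IRQ1] PC=3: IRET -> resume IRQ1 at PC=1 (depth now 1) [depth=1]
Event 14 (EXEC): [IRQ1] PC=1: DEC 4 -> ACC=-6 [depth=1]
Event 15 (EXEC): [IRQ1] PC=2: DEC 1 -> ACC=-7 [depth=1]
Event 16 (EXEC): [IRQ1] PC=3: IRET -> resume MAIN at PC=2 (depth now 0) [depth=0]
Event 17 (EXEC): [MAIN] PC=2: INC 5 -> ACC=-2 [depth=0]
Event 18 (INT 1): INT 1 arrives: push (MAIN, PC=3), enter IRQ1 at PC=0 (depth now 1) [depth=1]
Event 19 (INT 0): INT 0 arrives: push (IRQ1, PC=0), enter IRQ0 at PC=0 (depth now 2) [depth=2]
Event 20 (EXEC): [IRQ0] PC=0: DEC 1 -> ACC=-3 [depth=2]
Event 21 (EXEC): [IRQ0] PC=1: INC 1 -> ACC=-2 [depth=2]
Event 22 (EXEC): [IRQ0] PC=2: IRET -> resume IRQ1 at PC=0 (depth now 1) [depth=1]
Event 23 (EXEC): [IRQ1] PC=0: DEC 1 -> ACC=-3 [depth=1]
Event 24 (INT 0): INT 0 arrives: push (IRQ1, PC=1), enter IRQ0 at PC=0 (depth now 2) [depth=2]
Event 25 (EXEC): [IRQ0] PC=0: DEC 1 -> ACC=-4 [depth=2]
Event 26 (EXEC): [IRQ0] PC=1: INC 1 -> ACC=-3 [depth=2]
Event 27 (EXEC): [IRQ0] PC=2: IRET -> resume IRQ1 at PC=1 (depth now 1) [depth=1]
Event 28 (EXEC): [IRQ1] PC=1: DEC 4 -> ACC=-7 [depth=1]
Event 29 (EXEC): [IRQ1] PC=2: DEC 1 -> ACC=-8 [depth=1]
Event 30 (EXEC): [IRQ1] PC=3: IRET -> resume MAIN at PC=3 (depth now 0) [depth=0]
Event 31 (EXEC): [MAIN] PC=3: DEC 2 -> ACC=-10 [depth=0]
Event 32 (EXEC): [MAIN] PC=4: DEC 1 -> ACC=-11 [depth=0]
Event 33 (EXEC): [MAIN] PC=5: DEC 3 -> ACC=-14 [depth=0]
Event 34 (EXEC): [MAIN] PC=6: HALT [depth=0]
Max depth observed: 2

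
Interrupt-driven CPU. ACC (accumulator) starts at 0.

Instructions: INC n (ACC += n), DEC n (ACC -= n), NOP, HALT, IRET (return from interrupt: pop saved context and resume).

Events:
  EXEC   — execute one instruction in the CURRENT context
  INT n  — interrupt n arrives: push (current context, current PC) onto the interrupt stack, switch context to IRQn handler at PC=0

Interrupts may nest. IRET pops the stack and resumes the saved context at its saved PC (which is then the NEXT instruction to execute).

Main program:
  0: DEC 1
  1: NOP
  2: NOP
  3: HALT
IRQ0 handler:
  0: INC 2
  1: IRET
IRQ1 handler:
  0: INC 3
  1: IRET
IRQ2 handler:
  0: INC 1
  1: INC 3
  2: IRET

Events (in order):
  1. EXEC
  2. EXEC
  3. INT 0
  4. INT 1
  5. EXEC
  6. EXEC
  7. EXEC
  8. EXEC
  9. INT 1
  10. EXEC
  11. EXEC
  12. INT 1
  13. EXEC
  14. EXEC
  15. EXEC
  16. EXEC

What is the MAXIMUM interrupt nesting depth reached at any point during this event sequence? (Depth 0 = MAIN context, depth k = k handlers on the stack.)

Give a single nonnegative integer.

Answer: 2

Derivation:
Event 1 (EXEC): [MAIN] PC=0: DEC 1 -> ACC=-1 [depth=0]
Event 2 (EXEC): [MAIN] PC=1: NOP [depth=0]
Event 3 (INT 0): INT 0 arrives: push (MAIN, PC=2), enter IRQ0 at PC=0 (depth now 1) [depth=1]
Event 4 (INT 1): INT 1 arrives: push (IRQ0, PC=0), enter IRQ1 at PC=0 (depth now 2) [depth=2]
Event 5 (EXEC): [IRQ1] PC=0: INC 3 -> ACC=2 [depth=2]
Event 6 (EXEC): [IRQ1] PC=1: IRET -> resume IRQ0 at PC=0 (depth now 1) [depth=1]
Event 7 (EXEC): [IRQ0] PC=0: INC 2 -> ACC=4 [depth=1]
Event 8 (EXEC): [IRQ0] PC=1: IRET -> resume MAIN at PC=2 (depth now 0) [depth=0]
Event 9 (INT 1): INT 1 arrives: push (MAIN, PC=2), enter IRQ1 at PC=0 (depth now 1) [depth=1]
Event 10 (EXEC): [IRQ1] PC=0: INC 3 -> ACC=7 [depth=1]
Event 11 (EXEC): [IRQ1] PC=1: IRET -> resume MAIN at PC=2 (depth now 0) [depth=0]
Event 12 (INT 1): INT 1 arrives: push (MAIN, PC=2), enter IRQ1 at PC=0 (depth now 1) [depth=1]
Event 13 (EXEC): [IRQ1] PC=0: INC 3 -> ACC=10 [depth=1]
Event 14 (EXEC): [IRQ1] PC=1: IRET -> resume MAIN at PC=2 (depth now 0) [depth=0]
Event 15 (EXEC): [MAIN] PC=2: NOP [depth=0]
Event 16 (EXEC): [MAIN] PC=3: HALT [depth=0]
Max depth observed: 2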